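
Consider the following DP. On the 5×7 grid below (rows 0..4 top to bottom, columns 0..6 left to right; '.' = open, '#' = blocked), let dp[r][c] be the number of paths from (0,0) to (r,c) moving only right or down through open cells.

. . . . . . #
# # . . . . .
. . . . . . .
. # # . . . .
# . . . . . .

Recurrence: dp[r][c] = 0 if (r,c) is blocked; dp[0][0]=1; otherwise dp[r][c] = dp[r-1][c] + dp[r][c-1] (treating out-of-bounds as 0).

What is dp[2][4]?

r\c   0   1   2   3   4   5   6
  0   1   1   1   1   1   1   0
  1   0   0   1   2   3   4   4
  2   0   0   1   3   6  10  14
  3   0   0   0   3   9  19  33
  4   0   0   0   3  12  31  64

6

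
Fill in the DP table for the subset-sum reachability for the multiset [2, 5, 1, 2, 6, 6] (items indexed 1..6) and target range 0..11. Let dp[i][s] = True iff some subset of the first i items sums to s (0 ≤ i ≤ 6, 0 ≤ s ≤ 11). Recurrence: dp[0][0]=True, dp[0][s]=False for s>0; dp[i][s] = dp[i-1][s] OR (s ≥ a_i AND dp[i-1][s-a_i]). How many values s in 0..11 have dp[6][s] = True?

i\s   0   1   2   3   4   5   6   7   8   9  10  11
  0   T   F   F   F   F   F   F   F   F   F   F   F
  1   T   F   T   F   F   F   F   F   F   F   F   F
  2   T   F   T   F   F   T   F   T   F   F   F   F
  3   T   T   T   T   F   T   T   T   T   F   F   F
  4   T   T   T   T   T   T   T   T   T   T   T   F
  5   T   T   T   T   T   T   T   T   T   T   T   T
  6   T   T   T   T   T   T   T   T   T   T   T   T

12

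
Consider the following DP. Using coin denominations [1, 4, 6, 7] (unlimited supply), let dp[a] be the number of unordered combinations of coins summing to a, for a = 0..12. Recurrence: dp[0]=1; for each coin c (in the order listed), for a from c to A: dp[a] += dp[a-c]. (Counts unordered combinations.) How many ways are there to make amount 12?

9

after  coin     0     1     2     3     4     5     6     7     8     9    10    11    12
          1     1     1     1     1     1     1     1     1     1     1     1     1     1
          4     1     1     1     1     2     2     2     2     3     3     3     3     4
          6     1     1     1     1     2     2     3     3     4     4     5     5     7
          7     1     1     1     1     2     2     3     4     5     5     6     7     9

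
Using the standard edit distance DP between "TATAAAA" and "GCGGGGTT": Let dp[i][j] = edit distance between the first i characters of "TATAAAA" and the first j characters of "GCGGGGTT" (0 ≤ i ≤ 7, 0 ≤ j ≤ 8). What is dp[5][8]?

8

   ''  G  C  G  G  G  G  T  T
''  0  1  2  3  4  5  6  7  8
 T  1  1  2  3  4  5  6  6  7
 A  2  2  2  3  4  5  6  7  7
 T  3  3  3  3  4  5  6  6  7
 A  4  4  4  4  4  5  6  7  7
 A  5  5  5  5  5  5  6  7  8
 A  6  6  6  6  6  6  6  7  8
 A  7  7  7  7  7  7  7  7  8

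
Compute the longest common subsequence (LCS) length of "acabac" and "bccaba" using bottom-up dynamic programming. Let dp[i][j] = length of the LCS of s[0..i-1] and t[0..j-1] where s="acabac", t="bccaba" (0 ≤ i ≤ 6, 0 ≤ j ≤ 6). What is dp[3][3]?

1

   ''  b  c  c  a  b  a
''  0  0  0  0  0  0  0
 a  0  0  0  0  1  1  1
 c  0  0  1  1  1  1  1
 a  0  0  1  1  2  2  2
 b  0  1  1  1  2  3  3
 a  0  1  1  1  2  3  4
 c  0  1  2  2  2  3  4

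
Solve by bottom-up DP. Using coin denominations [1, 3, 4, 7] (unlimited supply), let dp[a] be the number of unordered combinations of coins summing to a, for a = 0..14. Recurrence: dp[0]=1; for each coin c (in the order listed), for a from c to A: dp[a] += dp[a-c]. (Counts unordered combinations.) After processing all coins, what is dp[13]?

after  coin     0     1     2     3     4     5     6     7     8     9    10    11    12    13    14
          1     1     1     1     1     1     1     1     1     1     1     1     1     1     1     1
          3     1     1     1     2     2     2     3     3     3     4     4     4     5     5     5
          4     1     1     1     2     3     3     4     5     6     7     8     9    11    12    13
          7     1     1     1     2     3     3     4     6     7     8    10    12    14    16    19

16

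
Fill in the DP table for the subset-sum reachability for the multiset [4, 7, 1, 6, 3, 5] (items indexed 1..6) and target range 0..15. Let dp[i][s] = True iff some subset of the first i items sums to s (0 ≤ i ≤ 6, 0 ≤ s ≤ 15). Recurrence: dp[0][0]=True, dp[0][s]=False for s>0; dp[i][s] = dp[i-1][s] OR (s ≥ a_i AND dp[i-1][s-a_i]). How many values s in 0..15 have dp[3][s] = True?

8

i\s   0   1   2   3   4   5   6   7   8   9  10  11  12  13  14  15
  0   T   F   F   F   F   F   F   F   F   F   F   F   F   F   F   F
  1   T   F   F   F   T   F   F   F   F   F   F   F   F   F   F   F
  2   T   F   F   F   T   F   F   T   F   F   F   T   F   F   F   F
  3   T   T   F   F   T   T   F   T   T   F   F   T   T   F   F   F
  4   T   T   F   F   T   T   T   T   T   F   T   T   T   T   T   F
  5   T   T   F   T   T   T   T   T   T   T   T   T   T   T   T   T
  6   T   T   F   T   T   T   T   T   T   T   T   T   T   T   T   T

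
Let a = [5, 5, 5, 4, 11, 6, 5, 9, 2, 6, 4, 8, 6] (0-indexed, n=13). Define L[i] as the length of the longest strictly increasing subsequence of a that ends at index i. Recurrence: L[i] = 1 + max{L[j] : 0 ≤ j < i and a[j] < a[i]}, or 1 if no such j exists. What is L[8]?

   i    0    1    2    3    4    5    6    7    8    9   10   11   12
a[i]    5    5    5    4   11    6    5    9    2    6    4    8    6
L[i]    1    1    1    1    2    2    2    3    1    3    2    4    3

1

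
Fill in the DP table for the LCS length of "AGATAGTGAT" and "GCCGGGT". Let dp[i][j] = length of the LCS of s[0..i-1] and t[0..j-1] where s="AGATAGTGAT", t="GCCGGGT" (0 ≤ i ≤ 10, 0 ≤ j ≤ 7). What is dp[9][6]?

3

   ''  G  C  C  G  G  G  T
''  0  0  0  0  0  0  0  0
 A  0  0  0  0  0  0  0  0
 G  0  1  1  1  1  1  1  1
 A  0  1  1  1  1  1  1  1
 T  0  1  1  1  1  1  1  2
 A  0  1  1  1  1  1  1  2
 G  0  1  1  1  2  2  2  2
 T  0  1  1  1  2  2  2  3
 G  0  1  1  1  2  3  3  3
 A  0  1  1  1  2  3  3  3
 T  0  1  1  1  2  3  3  4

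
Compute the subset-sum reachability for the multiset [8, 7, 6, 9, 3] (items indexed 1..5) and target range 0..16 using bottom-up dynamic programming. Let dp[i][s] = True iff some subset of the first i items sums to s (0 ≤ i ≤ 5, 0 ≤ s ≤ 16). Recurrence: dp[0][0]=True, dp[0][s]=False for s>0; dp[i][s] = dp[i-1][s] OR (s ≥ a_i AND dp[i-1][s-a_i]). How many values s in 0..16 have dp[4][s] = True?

i\s   0   1   2   3   4   5   6   7   8   9  10  11  12  13  14  15  16
  0   T   F   F   F   F   F   F   F   F   F   F   F   F   F   F   F   F
  1   T   F   F   F   F   F   F   F   T   F   F   F   F   F   F   F   F
  2   T   F   F   F   F   F   F   T   T   F   F   F   F   F   F   T   F
  3   T   F   F   F   F   F   T   T   T   F   F   F   F   T   T   T   F
  4   T   F   F   F   F   F   T   T   T   T   F   F   F   T   T   T   T
  5   T   F   F   T   F   F   T   T   T   T   T   T   T   T   T   T   T

9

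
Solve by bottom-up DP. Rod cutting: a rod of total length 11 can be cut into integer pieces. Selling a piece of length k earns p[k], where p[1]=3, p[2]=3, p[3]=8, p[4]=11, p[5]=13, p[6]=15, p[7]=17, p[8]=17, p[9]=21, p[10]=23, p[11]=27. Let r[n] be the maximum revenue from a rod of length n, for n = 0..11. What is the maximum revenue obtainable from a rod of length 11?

33

   n    0    1    2    3    4    5    6    7    8    9   10   11
r[n]    0    3    6    9   12   15   18   21   24   27   30   33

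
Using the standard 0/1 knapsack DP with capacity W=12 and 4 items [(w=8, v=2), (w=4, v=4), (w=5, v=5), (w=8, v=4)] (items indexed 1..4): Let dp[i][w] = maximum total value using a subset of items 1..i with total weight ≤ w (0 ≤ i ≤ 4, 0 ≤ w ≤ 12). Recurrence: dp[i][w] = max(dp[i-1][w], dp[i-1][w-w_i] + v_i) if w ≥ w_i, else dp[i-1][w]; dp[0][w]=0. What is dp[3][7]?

i\w   0   1   2   3   4   5   6   7   8   9  10  11  12
  0   0   0   0   0   0   0   0   0   0   0   0   0   0
  1   0   0   0   0   0   0   0   0   2   2   2   2   2
  2   0   0   0   0   4   4   4   4   4   4   4   4   6
  3   0   0   0   0   4   5   5   5   5   9   9   9   9
  4   0   0   0   0   4   5   5   5   5   9   9   9   9

5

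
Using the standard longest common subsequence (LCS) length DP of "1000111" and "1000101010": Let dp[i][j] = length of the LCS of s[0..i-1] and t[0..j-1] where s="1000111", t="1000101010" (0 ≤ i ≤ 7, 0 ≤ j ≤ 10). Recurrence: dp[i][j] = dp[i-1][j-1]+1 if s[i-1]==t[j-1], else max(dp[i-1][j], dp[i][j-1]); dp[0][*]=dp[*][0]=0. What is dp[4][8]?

4

   ''  1  0  0  0  1  0  1  0  1  0
''  0  0  0  0  0  0  0  0  0  0  0
 1  0  1  1  1  1  1  1  1  1  1  1
 0  0  1  2  2  2  2  2  2  2  2  2
 0  0  1  2  3  3  3  3  3  3  3  3
 0  0  1  2  3  4  4  4  4  4  4  4
 1  0  1  2  3  4  5  5  5  5  5  5
 1  0  1  2  3  4  5  5  6  6  6  6
 1  0  1  2  3  4  5  5  6  6  7  7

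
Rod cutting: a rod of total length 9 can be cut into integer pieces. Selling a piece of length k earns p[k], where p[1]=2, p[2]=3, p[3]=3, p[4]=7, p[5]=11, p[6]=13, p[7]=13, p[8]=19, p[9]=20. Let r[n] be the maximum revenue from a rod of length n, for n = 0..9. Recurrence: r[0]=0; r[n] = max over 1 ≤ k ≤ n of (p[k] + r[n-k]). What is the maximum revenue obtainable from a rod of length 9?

   n    0    1    2    3    4    5    6    7    8    9
r[n]    0    2    4    6    8   11   13   15   19   21

21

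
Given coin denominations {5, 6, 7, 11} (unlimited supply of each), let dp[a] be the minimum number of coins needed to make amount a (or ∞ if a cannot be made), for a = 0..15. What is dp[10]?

 a  0  1  2  3  4  5  6  7  8  9 10 11 12 13 14 15
dp  0  -  -  -  -  1  1  1  -  -  2  1  2  2  2  3
(- denotes ∞ / unreachable)

2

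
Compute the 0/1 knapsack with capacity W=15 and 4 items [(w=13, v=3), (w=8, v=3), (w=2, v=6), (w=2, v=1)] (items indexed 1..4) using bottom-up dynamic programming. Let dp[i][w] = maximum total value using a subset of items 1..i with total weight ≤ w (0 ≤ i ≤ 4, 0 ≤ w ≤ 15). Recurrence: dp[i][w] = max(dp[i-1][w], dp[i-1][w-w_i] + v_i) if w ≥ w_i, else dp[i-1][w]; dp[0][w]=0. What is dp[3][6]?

6

i\w   0   1   2   3   4   5   6   7   8   9  10  11  12  13  14  15
  0   0   0   0   0   0   0   0   0   0   0   0   0   0   0   0   0
  1   0   0   0   0   0   0   0   0   0   0   0   0   0   3   3   3
  2   0   0   0   0   0   0   0   0   3   3   3   3   3   3   3   3
  3   0   0   6   6   6   6   6   6   6   6   9   9   9   9   9   9
  4   0   0   6   6   7   7   7   7   7   7   9   9  10  10  10  10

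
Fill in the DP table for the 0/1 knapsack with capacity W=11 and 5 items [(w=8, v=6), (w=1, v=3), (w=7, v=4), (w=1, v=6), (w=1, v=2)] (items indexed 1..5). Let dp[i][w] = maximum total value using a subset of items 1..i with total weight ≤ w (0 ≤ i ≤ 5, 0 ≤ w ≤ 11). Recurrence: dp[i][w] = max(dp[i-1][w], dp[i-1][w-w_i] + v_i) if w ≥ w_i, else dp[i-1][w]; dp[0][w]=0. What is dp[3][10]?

9

i\w   0   1   2   3   4   5   6   7   8   9  10  11
  0   0   0   0   0   0   0   0   0   0   0   0   0
  1   0   0   0   0   0   0   0   0   6   6   6   6
  2   0   3   3   3   3   3   3   3   6   9   9   9
  3   0   3   3   3   3   3   3   4   7   9   9   9
  4   0   6   9   9   9   9   9   9  10  13  15  15
  5   0   6   9  11  11  11  11  11  11  13  15  17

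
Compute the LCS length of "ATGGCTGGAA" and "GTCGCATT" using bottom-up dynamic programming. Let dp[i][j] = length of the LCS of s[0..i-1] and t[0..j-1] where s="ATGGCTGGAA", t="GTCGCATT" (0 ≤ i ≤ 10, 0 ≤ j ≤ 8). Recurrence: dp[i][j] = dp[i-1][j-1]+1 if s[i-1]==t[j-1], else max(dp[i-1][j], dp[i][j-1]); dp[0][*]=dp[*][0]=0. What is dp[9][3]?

2

   ''  G  T  C  G  C  A  T  T
''  0  0  0  0  0  0  0  0  0
 A  0  0  0  0  0  0  1  1  1
 T  0  0  1  1  1  1  1  2  2
 G  0  1  1  1  2  2  2  2  2
 G  0  1  1  1  2  2  2  2  2
 C  0  1  1  2  2  3  3  3  3
 T  0  1  2  2  2  3  3  4  4
 G  0  1  2  2  3  3  3  4  4
 G  0  1  2  2  3  3  3  4  4
 A  0  1  2  2  3  3  4  4  4
 A  0  1  2  2  3  3  4  4  4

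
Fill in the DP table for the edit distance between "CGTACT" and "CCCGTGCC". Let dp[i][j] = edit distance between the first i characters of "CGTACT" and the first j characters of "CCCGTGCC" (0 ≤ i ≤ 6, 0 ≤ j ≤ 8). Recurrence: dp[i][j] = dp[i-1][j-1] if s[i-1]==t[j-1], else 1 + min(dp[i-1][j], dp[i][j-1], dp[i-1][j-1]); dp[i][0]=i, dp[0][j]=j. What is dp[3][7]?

4

   ''  C  C  C  G  T  G  C  C
''  0  1  2  3  4  5  6  7  8
 C  1  0  1  2  3  4  5  6  7
 G  2  1  1  2  2  3  4  5  6
 T  3  2  2  2  3  2  3  4  5
 A  4  3  3  3  3  3  3  4  5
 C  5  4  3  3  4  4  4  3  4
 T  6  5  4  4  4  4  5  4  4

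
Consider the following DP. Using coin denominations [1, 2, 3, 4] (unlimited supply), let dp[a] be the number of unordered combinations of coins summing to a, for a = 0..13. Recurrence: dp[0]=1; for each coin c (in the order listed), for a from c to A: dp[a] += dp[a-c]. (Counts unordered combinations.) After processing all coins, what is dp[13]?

after  coin     0     1     2     3     4     5     6     7     8     9    10    11    12    13
          1     1     1     1     1     1     1     1     1     1     1     1     1     1     1
          2     1     1     2     2     3     3     4     4     5     5     6     6     7     7
          3     1     1     2     3     4     5     7     8    10    12    14    16    19    21
          4     1     1     2     3     5     6     9    11    15    18    23    27    34    39

39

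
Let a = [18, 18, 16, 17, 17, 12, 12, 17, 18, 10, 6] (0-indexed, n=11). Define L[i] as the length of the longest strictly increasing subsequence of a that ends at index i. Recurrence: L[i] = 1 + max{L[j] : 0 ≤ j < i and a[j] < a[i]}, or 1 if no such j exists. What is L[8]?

3

   i    0    1    2    3    4    5    6    7    8    9   10
a[i]   18   18   16   17   17   12   12   17   18   10    6
L[i]    1    1    1    2    2    1    1    2    3    1    1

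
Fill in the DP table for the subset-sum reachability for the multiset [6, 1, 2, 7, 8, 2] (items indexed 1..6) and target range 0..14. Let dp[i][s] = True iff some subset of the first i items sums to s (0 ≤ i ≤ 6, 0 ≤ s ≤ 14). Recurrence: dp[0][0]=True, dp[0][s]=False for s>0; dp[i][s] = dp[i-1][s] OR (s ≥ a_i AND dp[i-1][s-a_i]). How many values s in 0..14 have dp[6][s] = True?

i\s   0   1   2   3   4   5   6   7   8   9  10  11  12  13  14
  0   T   F   F   F   F   F   F   F   F   F   F   F   F   F   F
  1   T   F   F   F   F   F   T   F   F   F   F   F   F   F   F
  2   T   T   F   F   F   F   T   T   F   F   F   F   F   F   F
  3   T   T   T   T   F   F   T   T   T   T   F   F   F   F   F
  4   T   T   T   T   F   F   T   T   T   T   T   F   F   T   T
  5   T   T   T   T   F   F   T   T   T   T   T   T   F   T   T
  6   T   T   T   T   T   T   T   T   T   T   T   T   T   T   T

15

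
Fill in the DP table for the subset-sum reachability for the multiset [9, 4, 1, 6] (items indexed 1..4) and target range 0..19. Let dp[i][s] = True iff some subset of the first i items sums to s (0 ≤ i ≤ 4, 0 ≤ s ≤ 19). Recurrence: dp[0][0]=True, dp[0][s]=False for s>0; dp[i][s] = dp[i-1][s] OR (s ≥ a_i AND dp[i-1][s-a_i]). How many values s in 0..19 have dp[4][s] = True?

i\s   0   1   2   3   4   5   6   7   8   9  10  11  12  13  14  15  16  17  18  19
  0   T   F   F   F   F   F   F   F   F   F   F   F   F   F   F   F   F   F   F   F
  1   T   F   F   F   F   F   F   F   F   T   F   F   F   F   F   F   F   F   F   F
  2   T   F   F   F   T   F   F   F   F   T   F   F   F   T   F   F   F   F   F   F
  3   T   T   F   F   T   T   F   F   F   T   T   F   F   T   T   F   F   F   F   F
  4   T   T   F   F   T   T   T   T   F   T   T   T   F   T   T   T   T   F   F   T

14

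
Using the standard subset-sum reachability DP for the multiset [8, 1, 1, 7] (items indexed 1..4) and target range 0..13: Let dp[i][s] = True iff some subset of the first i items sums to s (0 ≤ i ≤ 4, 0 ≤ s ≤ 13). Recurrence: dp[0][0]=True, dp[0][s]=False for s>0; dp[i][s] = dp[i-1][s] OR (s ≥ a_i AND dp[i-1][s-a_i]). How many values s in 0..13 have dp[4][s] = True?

7

i\s   0   1   2   3   4   5   6   7   8   9  10  11  12  13
  0   T   F   F   F   F   F   F   F   F   F   F   F   F   F
  1   T   F   F   F   F   F   F   F   T   F   F   F   F   F
  2   T   T   F   F   F   F   F   F   T   T   F   F   F   F
  3   T   T   T   F   F   F   F   F   T   T   T   F   F   F
  4   T   T   T   F   F   F   F   T   T   T   T   F   F   F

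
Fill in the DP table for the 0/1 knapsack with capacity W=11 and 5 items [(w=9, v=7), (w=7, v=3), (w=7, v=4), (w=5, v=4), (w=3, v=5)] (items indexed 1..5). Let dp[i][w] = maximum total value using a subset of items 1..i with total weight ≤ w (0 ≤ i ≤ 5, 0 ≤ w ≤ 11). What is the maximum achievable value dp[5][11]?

i\w   0   1   2   3   4   5   6   7   8   9  10  11
  0   0   0   0   0   0   0   0   0   0   0   0   0
  1   0   0   0   0   0   0   0   0   0   7   7   7
  2   0   0   0   0   0   0   0   3   3   7   7   7
  3   0   0   0   0   0   0   0   4   4   7   7   7
  4   0   0   0   0   0   4   4   4   4   7   7   7
  5   0   0   0   5   5   5   5   5   9   9   9   9

9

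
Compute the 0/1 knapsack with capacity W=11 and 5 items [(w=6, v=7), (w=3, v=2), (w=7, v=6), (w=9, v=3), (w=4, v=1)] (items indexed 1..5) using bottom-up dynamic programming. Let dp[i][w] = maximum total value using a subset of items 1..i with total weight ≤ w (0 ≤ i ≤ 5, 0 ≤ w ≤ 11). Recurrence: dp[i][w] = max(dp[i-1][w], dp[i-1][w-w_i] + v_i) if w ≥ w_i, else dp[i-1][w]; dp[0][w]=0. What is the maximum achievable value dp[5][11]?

i\w   0   1   2   3   4   5   6   7   8   9  10  11
  0   0   0   0   0   0   0   0   0   0   0   0   0
  1   0   0   0   0   0   0   7   7   7   7   7   7
  2   0   0   0   2   2   2   7   7   7   9   9   9
  3   0   0   0   2   2   2   7   7   7   9   9   9
  4   0   0   0   2   2   2   7   7   7   9   9   9
  5   0   0   0   2   2   2   7   7   7   9   9   9

9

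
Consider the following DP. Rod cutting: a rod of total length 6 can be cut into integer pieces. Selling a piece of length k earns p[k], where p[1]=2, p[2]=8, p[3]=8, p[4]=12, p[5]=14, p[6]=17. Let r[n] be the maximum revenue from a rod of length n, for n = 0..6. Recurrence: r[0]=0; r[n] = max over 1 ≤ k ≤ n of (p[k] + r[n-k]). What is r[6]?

24

   n    0    1    2    3    4    5    6
r[n]    0    2    8   10   16   18   24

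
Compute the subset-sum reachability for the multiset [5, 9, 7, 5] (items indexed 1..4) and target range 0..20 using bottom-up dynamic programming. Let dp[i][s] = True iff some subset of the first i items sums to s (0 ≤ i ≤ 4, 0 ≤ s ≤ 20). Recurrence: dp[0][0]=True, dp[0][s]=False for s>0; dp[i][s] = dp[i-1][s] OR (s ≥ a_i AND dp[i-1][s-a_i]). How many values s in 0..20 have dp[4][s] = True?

10

i\s   0   1   2   3   4   5   6   7   8   9  10  11  12  13  14  15  16  17  18  19  20
  0   T   F   F   F   F   F   F   F   F   F   F   F   F   F   F   F   F   F   F   F   F
  1   T   F   F   F   F   T   F   F   F   F   F   F   F   F   F   F   F   F   F   F   F
  2   T   F   F   F   F   T   F   F   F   T   F   F   F   F   T   F   F   F   F   F   F
  3   T   F   F   F   F   T   F   T   F   T   F   F   T   F   T   F   T   F   F   F   F
  4   T   F   F   F   F   T   F   T   F   T   T   F   T   F   T   F   T   T   F   T   F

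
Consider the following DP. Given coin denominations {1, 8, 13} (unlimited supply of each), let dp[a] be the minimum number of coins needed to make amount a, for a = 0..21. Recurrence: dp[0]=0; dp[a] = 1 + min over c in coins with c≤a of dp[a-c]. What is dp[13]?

 a  0  1  2  3  4  5  6  7  8  9 10 11 12 13 14 15 16 17 18 19 20 21
dp  0  1  2  3  4  5  6  7  1  2  3  4  5  1  2  3  2  3  4  5  6  2

1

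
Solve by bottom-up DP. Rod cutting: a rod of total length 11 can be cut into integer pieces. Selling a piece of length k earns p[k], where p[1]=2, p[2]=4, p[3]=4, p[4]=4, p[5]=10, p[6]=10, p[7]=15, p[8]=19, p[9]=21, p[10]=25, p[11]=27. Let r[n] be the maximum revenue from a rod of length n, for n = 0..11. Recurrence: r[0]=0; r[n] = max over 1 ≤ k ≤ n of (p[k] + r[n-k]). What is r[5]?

   n    0    1    2    3    4    5    6    7    8    9   10   11
r[n]    0    2    4    6    8   10   12   15   19   21   25   27

10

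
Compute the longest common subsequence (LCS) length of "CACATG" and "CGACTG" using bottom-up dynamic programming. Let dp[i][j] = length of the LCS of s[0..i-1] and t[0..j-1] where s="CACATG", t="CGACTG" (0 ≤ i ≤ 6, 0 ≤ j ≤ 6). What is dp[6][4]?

3

   ''  C  G  A  C  T  G
''  0  0  0  0  0  0  0
 C  0  1  1  1  1  1  1
 A  0  1  1  2  2  2  2
 C  0  1  1  2  3  3  3
 A  0  1  1  2  3  3  3
 T  0  1  1  2  3  4  4
 G  0  1  2  2  3  4  5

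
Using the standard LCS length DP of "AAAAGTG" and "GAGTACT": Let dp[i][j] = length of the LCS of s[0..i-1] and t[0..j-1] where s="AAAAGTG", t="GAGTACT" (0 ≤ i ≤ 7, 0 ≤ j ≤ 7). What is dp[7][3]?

2

   ''  G  A  G  T  A  C  T
''  0  0  0  0  0  0  0  0
 A  0  0  1  1  1  1  1  1
 A  0  0  1  1  1  2  2  2
 A  0  0  1  1  1  2  2  2
 A  0  0  1  1  1  2  2  2
 G  0  1  1  2  2  2  2  2
 T  0  1  1  2  3  3  3  3
 G  0  1  1  2  3  3  3  3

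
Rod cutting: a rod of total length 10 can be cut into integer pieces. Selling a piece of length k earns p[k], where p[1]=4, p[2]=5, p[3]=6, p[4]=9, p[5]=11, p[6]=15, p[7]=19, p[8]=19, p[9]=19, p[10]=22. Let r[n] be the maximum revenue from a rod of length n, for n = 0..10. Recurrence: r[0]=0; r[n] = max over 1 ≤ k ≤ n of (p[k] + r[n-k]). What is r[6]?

24

   n    0    1    2    3    4    5    6    7    8    9   10
r[n]    0    4    8   12   16   20   24   28   32   36   40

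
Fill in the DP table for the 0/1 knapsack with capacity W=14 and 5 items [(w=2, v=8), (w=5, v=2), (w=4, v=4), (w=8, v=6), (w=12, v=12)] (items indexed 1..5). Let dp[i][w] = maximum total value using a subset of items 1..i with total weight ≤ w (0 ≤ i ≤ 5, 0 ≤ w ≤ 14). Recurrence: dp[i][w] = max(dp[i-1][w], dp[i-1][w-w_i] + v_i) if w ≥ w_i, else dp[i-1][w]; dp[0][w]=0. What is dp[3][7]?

12

i\w   0   1   2   3   4   5   6   7   8   9  10  11  12  13  14
  0   0   0   0   0   0   0   0   0   0   0   0   0   0   0   0
  1   0   0   8   8   8   8   8   8   8   8   8   8   8   8   8
  2   0   0   8   8   8   8   8  10  10  10  10  10  10  10  10
  3   0   0   8   8   8   8  12  12  12  12  12  14  14  14  14
  4   0   0   8   8   8   8  12  12  12  12  14  14  14  14  18
  5   0   0   8   8   8   8  12  12  12  12  14  14  14  14  20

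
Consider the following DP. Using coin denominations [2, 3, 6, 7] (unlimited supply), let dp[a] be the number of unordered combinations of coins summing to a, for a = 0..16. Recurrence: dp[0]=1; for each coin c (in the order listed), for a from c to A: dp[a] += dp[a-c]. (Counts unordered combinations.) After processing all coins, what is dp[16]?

10

after  coin     0     1     2     3     4     5     6     7     8     9    10    11    12    13    14    15    16
          2     1     0     1     0     1     0     1     0     1     0     1     0     1     0     1     0     1
          3     1     0     1     1     1     1     2     1     2     2     2     2     3     2     3     3     3
          6     1     0     1     1     1     1     3     1     3     3     3     3     6     3     6     6     6
          7     1     0     1     1     1     1     3     2     3     4     4     4     7     6     8     9    10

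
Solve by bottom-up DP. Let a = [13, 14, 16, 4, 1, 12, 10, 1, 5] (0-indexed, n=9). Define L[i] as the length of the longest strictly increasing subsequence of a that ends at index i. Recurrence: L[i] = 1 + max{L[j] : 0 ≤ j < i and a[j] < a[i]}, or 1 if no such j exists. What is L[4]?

1

   i    0    1    2    3    4    5    6    7    8
a[i]   13   14   16    4    1   12   10    1    5
L[i]    1    2    3    1    1    2    2    1    2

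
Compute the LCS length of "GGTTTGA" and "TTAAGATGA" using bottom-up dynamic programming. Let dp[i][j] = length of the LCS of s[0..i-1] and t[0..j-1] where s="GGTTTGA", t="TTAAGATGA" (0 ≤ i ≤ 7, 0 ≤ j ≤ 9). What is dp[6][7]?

3

   ''  T  T  A  A  G  A  T  G  A
''  0  0  0  0  0  0  0  0  0  0
 G  0  0  0  0  0  1  1  1  1  1
 G  0  0  0  0  0  1  1  1  2  2
 T  0  1  1  1  1  1  1  2  2  2
 T  0  1  2  2  2  2  2  2  2  2
 T  0  1  2  2  2  2  2  3  3  3
 G  0  1  2  2  2  3  3  3  4  4
 A  0  1  2  3  3  3  4  4  4  5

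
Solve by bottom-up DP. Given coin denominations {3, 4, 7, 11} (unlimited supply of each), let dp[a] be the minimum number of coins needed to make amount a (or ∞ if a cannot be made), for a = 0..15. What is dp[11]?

1

 a  0  1  2  3  4  5  6  7  8  9 10 11 12 13 14 15
dp  0  -  -  1  1  -  2  1  2  3  2  1  3  3  2  2
(- denotes ∞ / unreachable)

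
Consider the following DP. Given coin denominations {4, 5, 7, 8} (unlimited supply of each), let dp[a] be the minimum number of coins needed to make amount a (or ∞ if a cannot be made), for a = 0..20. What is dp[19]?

 a  0  1  2  3  4  5  6  7  8  9 10 11 12 13 14 15 16 17 18 19 20
dp  0  -  -  -  1  1  -  1  1  2  2  2  2  2  2  2  2  3  3  3  3
(- denotes ∞ / unreachable)

3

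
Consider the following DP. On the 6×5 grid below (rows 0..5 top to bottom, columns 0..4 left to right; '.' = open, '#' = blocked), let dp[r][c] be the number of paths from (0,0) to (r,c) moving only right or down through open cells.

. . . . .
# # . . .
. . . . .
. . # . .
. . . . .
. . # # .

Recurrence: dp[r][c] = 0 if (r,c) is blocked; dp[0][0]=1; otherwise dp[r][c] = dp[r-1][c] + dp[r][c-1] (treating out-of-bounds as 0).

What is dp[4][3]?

3

r\c   0   1   2   3   4
  0   1   1   1   1   1
  1   0   0   1   2   3
  2   0   0   1   3   6
  3   0   0   0   3   9
  4   0   0   0   3  12
  5   0   0   0   0  12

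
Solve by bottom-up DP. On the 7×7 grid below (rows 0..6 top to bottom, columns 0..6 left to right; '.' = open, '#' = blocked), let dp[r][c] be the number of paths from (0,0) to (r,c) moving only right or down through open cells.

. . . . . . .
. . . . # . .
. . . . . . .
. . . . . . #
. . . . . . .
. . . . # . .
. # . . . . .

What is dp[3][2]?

10

r\c   0   1   2   3   4   5   6
  0   1   1   1   1   1   1   1
  1   1   2   3   4   0   1   2
  2   1   3   6  10  10  11  13
  3   1   4  10  20  30  41   0
  4   1   5  15  35  65 106 106
  5   1   6  21  56   0 106 212
  6   1   0  21  77  77 183 395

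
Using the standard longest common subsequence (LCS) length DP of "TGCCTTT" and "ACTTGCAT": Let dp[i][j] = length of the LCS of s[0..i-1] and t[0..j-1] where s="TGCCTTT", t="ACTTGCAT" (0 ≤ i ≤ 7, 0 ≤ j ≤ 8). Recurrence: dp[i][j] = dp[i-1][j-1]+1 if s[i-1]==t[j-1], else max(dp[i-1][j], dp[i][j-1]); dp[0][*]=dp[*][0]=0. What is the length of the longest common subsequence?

   ''  A  C  T  T  G  C  A  T
''  0  0  0  0  0  0  0  0  0
 T  0  0  0  1  1  1  1  1  1
 G  0  0  0  1  1  2  2  2  2
 C  0  0  1  1  1  2  3  3  3
 C  0  0  1  1  1  2  3  3  3
 T  0  0  1  2  2  2  3  3  4
 T  0  0  1  2  3  3  3  3  4
 T  0  0  1  2  3  3  3  3  4

4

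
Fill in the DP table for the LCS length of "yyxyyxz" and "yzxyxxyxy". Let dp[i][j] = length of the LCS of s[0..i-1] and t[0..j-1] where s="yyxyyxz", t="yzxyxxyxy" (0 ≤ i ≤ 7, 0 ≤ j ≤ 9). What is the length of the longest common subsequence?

   ''  y  z  x  y  x  x  y  x  y
''  0  0  0  0  0  0  0  0  0  0
 y  0  1  1  1  1  1  1  1  1  1
 y  0  1  1  1  2  2  2  2  2  2
 x  0  1  1  2  2  3  3  3  3  3
 y  0  1  1  2  3  3  3  4  4  4
 y  0  1  1  2  3  3  3  4  4  5
 x  0  1  1  2  3  4  4  4  5  5
 z  0  1  2  2  3  4  4  4  5  5

5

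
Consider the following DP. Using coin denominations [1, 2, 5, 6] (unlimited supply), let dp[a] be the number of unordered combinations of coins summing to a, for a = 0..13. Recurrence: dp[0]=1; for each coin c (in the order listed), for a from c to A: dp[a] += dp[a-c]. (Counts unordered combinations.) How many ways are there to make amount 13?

after  coin     0     1     2     3     4     5     6     7     8     9    10    11    12    13
          1     1     1     1     1     1     1     1     1     1     1     1     1     1     1
          2     1     1     2     2     3     3     4     4     5     5     6     6     7     7
          5     1     1     2     2     3     4     5     6     7     8    10    11    13    14
          6     1     1     2     2     3     4     6     7     9    10    13    15    19    21

21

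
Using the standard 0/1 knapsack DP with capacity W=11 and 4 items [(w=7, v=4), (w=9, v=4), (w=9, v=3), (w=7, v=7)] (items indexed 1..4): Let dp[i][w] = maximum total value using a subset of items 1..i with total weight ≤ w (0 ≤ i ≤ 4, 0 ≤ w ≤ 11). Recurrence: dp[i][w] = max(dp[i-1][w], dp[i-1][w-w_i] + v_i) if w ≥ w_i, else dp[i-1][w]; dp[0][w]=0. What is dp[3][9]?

4

i\w   0   1   2   3   4   5   6   7   8   9  10  11
  0   0   0   0   0   0   0   0   0   0   0   0   0
  1   0   0   0   0   0   0   0   4   4   4   4   4
  2   0   0   0   0   0   0   0   4   4   4   4   4
  3   0   0   0   0   0   0   0   4   4   4   4   4
  4   0   0   0   0   0   0   0   7   7   7   7   7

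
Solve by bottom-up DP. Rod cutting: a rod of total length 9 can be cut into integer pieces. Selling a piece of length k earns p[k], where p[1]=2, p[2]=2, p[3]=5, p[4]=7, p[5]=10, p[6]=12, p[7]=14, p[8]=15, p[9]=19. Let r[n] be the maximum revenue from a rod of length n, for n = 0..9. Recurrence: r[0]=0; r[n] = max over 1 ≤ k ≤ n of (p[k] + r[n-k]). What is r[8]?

16

   n    0    1    2    3    4    5    6    7    8    9
r[n]    0    2    4    6    8   10   12   14   16   19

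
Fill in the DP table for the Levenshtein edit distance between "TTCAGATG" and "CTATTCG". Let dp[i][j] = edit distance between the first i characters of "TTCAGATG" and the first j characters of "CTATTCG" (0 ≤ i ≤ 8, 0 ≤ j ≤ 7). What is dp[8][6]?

   ''  C  T  A  T  T  C  G
''  0  1  2  3  4  5  6  7
 T  1  1  1  2  3  4  5  6
 T  2  2  1  2  2  3  4  5
 C  3  2  2  2  3  3  3  4
 A  4  3  3  2  3  4  4  4
 G  5  4  4  3  3  4  5  4
 A  6  5  5  4  4  4  5  5
 T  7  6  5  5  4  4  5  6
 G  8  7  6  6  5  5  5  5

5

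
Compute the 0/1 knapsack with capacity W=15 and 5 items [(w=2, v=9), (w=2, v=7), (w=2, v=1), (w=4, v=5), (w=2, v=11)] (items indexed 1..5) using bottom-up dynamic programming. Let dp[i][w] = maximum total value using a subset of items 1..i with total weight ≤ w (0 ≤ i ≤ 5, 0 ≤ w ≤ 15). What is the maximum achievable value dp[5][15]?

i\w   0   1   2   3   4   5   6   7   8   9  10  11  12  13  14  15
  0   0   0   0   0   0   0   0   0   0   0   0   0   0   0   0   0
  1   0   0   9   9   9   9   9   9   9   9   9   9   9   9   9   9
  2   0   0   9   9  16  16  16  16  16  16  16  16  16  16  16  16
  3   0   0   9   9  16  16  17  17  17  17  17  17  17  17  17  17
  4   0   0   9   9  16  16  17  17  21  21  22  22  22  22  22  22
  5   0   0  11  11  20  20  27  27  28  28  32  32  33  33  33  33

33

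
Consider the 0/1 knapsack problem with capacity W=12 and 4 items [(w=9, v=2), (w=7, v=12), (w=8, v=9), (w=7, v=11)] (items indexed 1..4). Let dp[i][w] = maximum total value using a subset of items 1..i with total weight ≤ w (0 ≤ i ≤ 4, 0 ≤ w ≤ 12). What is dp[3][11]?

12

i\w   0   1   2   3   4   5   6   7   8   9  10  11  12
  0   0   0   0   0   0   0   0   0   0   0   0   0   0
  1   0   0   0   0   0   0   0   0   0   2   2   2   2
  2   0   0   0   0   0   0   0  12  12  12  12  12  12
  3   0   0   0   0   0   0   0  12  12  12  12  12  12
  4   0   0   0   0   0   0   0  12  12  12  12  12  12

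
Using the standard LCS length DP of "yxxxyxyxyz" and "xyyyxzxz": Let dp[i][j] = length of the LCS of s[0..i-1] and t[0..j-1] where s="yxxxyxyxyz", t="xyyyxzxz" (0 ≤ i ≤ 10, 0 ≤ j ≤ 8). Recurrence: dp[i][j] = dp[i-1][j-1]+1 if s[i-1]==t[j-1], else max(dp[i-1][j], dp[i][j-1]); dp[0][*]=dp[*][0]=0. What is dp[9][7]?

4

   ''  x  y  y  y  x  z  x  z
''  0  0  0  0  0  0  0  0  0
 y  0  0  1  1  1  1  1  1  1
 x  0  1  1  1  1  2  2  2  2
 x  0  1  1  1  1  2  2  3  3
 x  0  1  1  1  1  2  2  3  3
 y  0  1  2  2  2  2  2  3  3
 x  0  1  2  2  2  3  3  3  3
 y  0  1  2  3  3  3  3  3  3
 x  0  1  2  3  3  4  4  4  4
 y  0  1  2  3  4  4  4  4  4
 z  0  1  2  3  4  4  5  5  5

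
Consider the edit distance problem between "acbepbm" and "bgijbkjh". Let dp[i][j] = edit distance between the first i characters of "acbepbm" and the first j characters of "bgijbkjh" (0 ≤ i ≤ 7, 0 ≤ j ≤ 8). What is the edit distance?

   ''  b  g  i  j  b  k  j  h
''  0  1  2  3  4  5  6  7  8
 a  1  1  2  3  4  5  6  7  8
 c  2  2  2  3  4  5  6  7  8
 b  3  2  3  3  4  4  5  6  7
 e  4  3  3  4  4  5  5  6  7
 p  5  4  4  4  5  5  6  6  7
 b  6  5  5  5  5  5  6  7  7
 m  7  6  6  6  6  6  6  7  8

8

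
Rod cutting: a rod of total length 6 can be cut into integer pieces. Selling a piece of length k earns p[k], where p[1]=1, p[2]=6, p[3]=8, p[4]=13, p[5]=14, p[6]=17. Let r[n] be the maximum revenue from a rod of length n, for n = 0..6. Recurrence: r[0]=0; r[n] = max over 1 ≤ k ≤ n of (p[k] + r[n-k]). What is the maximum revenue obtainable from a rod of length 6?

   n    0    1    2    3    4    5    6
r[n]    0    1    6    8   13   14   19

19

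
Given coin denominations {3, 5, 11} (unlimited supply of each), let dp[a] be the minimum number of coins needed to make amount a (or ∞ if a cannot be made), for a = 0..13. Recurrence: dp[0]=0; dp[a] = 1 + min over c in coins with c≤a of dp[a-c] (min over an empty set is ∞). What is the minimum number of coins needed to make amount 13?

 a  0  1  2  3  4  5  6  7  8  9 10 11 12 13
dp  0  -  -  1  -  1  2  -  2  3  2  1  4  3
(- denotes ∞ / unreachable)

3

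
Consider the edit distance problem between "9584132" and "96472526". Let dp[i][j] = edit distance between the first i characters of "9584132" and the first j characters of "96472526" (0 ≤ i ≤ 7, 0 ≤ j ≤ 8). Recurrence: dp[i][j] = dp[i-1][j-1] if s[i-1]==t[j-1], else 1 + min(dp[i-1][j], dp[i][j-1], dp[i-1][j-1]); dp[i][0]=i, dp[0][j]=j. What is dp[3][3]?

2

   ''  9  6  4  7  2  5  2  6
''  0  1  2  3  4  5  6  7  8
 9  1  0  1  2  3  4  5  6  7
 5  2  1  1  2  3  4  4  5  6
 8  3  2  2  2  3  4  5  5  6
 4  4  3  3  2  3  4  5  6  6
 1  5  4  4  3  3  4  5  6  7
 3  6  5  5  4  4  4  5  6  7
 2  7  6  6  5  5  4  5  5  6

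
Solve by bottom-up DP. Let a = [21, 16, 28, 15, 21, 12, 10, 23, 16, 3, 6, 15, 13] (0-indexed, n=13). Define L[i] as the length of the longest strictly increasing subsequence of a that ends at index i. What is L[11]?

3

   i    0    1    2    3    4    5    6    7    8    9   10   11   12
a[i]   21   16   28   15   21   12   10   23   16    3    6   15   13
L[i]    1    1    2    1    2    1    1    3    2    1    2    3    3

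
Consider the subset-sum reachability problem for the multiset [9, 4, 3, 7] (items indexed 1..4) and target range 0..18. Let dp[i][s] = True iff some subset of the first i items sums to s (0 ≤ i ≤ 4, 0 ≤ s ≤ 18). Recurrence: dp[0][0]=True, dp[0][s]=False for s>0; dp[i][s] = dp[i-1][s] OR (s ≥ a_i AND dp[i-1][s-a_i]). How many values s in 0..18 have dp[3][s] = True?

8

i\s   0   1   2   3   4   5   6   7   8   9  10  11  12  13  14  15  16  17  18
  0   T   F   F   F   F   F   F   F   F   F   F   F   F   F   F   F   F   F   F
  1   T   F   F   F   F   F   F   F   F   T   F   F   F   F   F   F   F   F   F
  2   T   F   F   F   T   F   F   F   F   T   F   F   F   T   F   F   F   F   F
  3   T   F   F   T   T   F   F   T   F   T   F   F   T   T   F   F   T   F   F
  4   T   F   F   T   T   F   F   T   F   T   T   T   T   T   T   F   T   F   F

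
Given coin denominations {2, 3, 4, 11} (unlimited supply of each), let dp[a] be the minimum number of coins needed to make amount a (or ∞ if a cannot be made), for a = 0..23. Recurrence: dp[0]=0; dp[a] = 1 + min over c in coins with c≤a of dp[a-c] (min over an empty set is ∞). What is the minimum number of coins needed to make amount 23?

 a  0  1  2  3  4  5  6  7  8  9 10 11 12 13 14 15 16 17 18 19 20 21 22 23
dp  0  -  1  1  1  2  2  2  2  3  3  1  3  2  2  2  3  3  3  3  4  4  2  4
(- denotes ∞ / unreachable)

4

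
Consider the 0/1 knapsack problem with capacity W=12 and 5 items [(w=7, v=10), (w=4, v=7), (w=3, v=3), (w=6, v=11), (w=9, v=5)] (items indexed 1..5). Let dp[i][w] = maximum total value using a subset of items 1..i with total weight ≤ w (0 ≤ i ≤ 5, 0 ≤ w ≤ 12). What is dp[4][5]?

7

i\w   0   1   2   3   4   5   6   7   8   9  10  11  12
  0   0   0   0   0   0   0   0   0   0   0   0   0   0
  1   0   0   0   0   0   0   0  10  10  10  10  10  10
  2   0   0   0   0   7   7   7  10  10  10  10  17  17
  3   0   0   0   3   7   7   7  10  10  10  13  17  17
  4   0   0   0   3   7   7  11  11  11  14  18  18  18
  5   0   0   0   3   7   7  11  11  11  14  18  18  18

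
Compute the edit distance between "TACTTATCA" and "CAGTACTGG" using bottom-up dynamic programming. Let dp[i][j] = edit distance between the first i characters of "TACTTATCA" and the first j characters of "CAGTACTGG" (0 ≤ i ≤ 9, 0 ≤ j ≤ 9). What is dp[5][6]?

   ''  C  A  G  T  A  C  T  G  G
''  0  1  2  3  4  5  6  7  8  9
 T  1  1  2  3  3  4  5  6  7  8
 A  2  2  1  2  3  3  4  5  6  7
 C  3  2  2  2  3  4  3  4  5  6
 T  4  3  3  3  2  3  4  3  4  5
 T  5  4  4  4  3  3  4  4  4  5
 A  6  5  4  5  4  3  4  5  5  5
 T  7  6  5  5  5  4  4  4  5  6
 C  8  7  6  6  6  5  4  5  5  6
 A  9  8  7  7  7  6  5  5  6  6

4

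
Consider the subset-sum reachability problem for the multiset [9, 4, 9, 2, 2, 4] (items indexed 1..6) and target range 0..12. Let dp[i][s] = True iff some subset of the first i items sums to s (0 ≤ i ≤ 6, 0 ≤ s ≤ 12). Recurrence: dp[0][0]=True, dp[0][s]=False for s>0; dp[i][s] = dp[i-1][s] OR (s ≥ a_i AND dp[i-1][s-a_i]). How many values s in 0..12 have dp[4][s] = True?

6

i\s   0   1   2   3   4   5   6   7   8   9  10  11  12
  0   T   F   F   F   F   F   F   F   F   F   F   F   F
  1   T   F   F   F   F   F   F   F   F   T   F   F   F
  2   T   F   F   F   T   F   F   F   F   T   F   F   F
  3   T   F   F   F   T   F   F   F   F   T   F   F   F
  4   T   F   T   F   T   F   T   F   F   T   F   T   F
  5   T   F   T   F   T   F   T   F   T   T   F   T   F
  6   T   F   T   F   T   F   T   F   T   T   T   T   T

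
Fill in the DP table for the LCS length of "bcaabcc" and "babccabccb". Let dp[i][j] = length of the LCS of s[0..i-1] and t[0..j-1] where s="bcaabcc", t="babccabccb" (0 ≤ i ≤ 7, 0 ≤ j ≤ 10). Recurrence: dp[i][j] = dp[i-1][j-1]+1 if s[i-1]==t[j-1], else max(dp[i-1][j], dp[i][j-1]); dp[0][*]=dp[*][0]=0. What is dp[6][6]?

   ''  b  a  b  c  c  a  b  c  c  b
''  0  0  0  0  0  0  0  0  0  0  0
 b  0  1  1  1  1  1  1  1  1  1  1
 c  0  1  1  1  2  2  2  2  2  2  2
 a  0  1  2  2  2  2  3  3  3  3  3
 a  0  1  2  2  2  2  3  3  3  3  3
 b  0  1  2  3  3  3  3  4  4  4  4
 c  0  1  2  3  4  4  4  4  5  5  5
 c  0  1  2  3  4  5  5  5  5  6  6

4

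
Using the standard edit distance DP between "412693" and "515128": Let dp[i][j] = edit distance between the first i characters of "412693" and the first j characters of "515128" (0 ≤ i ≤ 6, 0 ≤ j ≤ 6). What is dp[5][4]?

4

   ''  5  1  5  1  2  8
''  0  1  2  3  4  5  6
 4  1  1  2  3  4  5  6
 1  2  2  1  2  3  4  5
 2  3  3  2  2  3  3  4
 6  4  4  3  3  3  4  4
 9  5  5  4  4  4  4  5
 3  6  6  5  5  5  5  5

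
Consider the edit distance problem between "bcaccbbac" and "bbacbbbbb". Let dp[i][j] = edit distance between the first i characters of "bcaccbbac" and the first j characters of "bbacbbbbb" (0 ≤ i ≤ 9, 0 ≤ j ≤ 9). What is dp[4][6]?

3

   ''  b  b  a  c  b  b  b  b  b
''  0  1  2  3  4  5  6  7  8  9
 b  1  0  1  2  3  4  5  6  7  8
 c  2  1  1  2  2  3  4  5  6  7
 a  3  2  2  1  2  3  4  5  6  7
 c  4  3  3  2  1  2  3  4  5  6
 c  5  4  4  3  2  2  3  4  5  6
 b  6  5  4  4  3  2  2  3  4  5
 b  7  6  5  5  4  3  2  2  3  4
 a  8  7  6  5  5  4  3  3  3  4
 c  9  8  7  6  5  5  4  4  4  4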